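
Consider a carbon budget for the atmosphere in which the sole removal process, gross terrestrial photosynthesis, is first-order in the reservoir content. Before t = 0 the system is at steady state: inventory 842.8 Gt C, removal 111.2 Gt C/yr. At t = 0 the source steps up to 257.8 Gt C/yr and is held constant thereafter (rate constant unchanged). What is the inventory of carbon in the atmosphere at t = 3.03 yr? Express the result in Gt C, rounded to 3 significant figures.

1210 Gt C

τ = M₀/F₀ = 842.8/111.2 = 7.579 yr; rate constant k = 1/τ.
New steady state M_∞ = F₁/k = F₁·τ = 257.8 × 7.579 = 1953.9 Gt C.
M(t) = M_∞ + (M₀ − M_∞)·e^(−t/τ); t/τ = 3.03/7.579 = 0.3998, so e^(−t/τ) = 0.6705.
M(t) = 1953.9 − 1111 × 0.6705 = 1208.9 Gt C.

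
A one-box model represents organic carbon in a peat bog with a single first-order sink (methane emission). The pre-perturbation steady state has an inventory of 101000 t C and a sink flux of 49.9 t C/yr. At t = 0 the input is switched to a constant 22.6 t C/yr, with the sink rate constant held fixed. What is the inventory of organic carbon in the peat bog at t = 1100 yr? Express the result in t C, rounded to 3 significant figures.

77800 t C

The sink rate constant is k = F₀/M₀ = 49.9/101000 = 0.0004941 yr⁻¹.
Solving dM/dt = F₁ − kM with M(0) = M₀ gives M(t) = F₁/k + (M₀ − F₁/k)·e^(−kt).
F₁/k = 22.6/0.0004941 = 45743 t C; kt = 0.0004941 × 1100 = 0.5435, e^(−kt) = 0.5807.
M(1100) = 45743 + (101000 − 45743) × 0.5807 = 45743 + 32090 = 77833 t C.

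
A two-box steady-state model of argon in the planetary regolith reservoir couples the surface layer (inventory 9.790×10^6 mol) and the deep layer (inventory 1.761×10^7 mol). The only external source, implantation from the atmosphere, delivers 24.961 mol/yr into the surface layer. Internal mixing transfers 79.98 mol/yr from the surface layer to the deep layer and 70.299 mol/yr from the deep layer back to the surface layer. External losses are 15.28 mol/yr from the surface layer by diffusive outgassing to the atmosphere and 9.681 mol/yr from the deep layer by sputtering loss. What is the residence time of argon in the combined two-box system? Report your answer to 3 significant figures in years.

Residence time in the combined system uses the total inventory and the total *external* removal — internal exchanges between the two boxes cancel.
M_total = 9.790×10^6 + 1.761×10^7 = 2.7400×10^7 mol.
ΣF_external_out = 15.28 + 9.681 = 24.961 mol/yr.
τ = M_total / ΣF_ext = 2.7400×10^7 / 24.961 = 1.098×10^6 yr.

1.10×10^6 yr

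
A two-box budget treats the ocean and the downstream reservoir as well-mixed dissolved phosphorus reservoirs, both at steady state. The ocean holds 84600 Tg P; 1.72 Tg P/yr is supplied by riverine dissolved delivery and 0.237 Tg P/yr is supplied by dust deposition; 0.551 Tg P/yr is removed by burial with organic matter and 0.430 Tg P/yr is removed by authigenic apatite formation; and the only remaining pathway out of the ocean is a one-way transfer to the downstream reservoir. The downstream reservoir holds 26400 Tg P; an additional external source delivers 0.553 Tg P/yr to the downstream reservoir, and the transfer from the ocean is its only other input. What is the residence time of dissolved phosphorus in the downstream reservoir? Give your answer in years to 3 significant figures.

Balance the ocean: ΣF_in = 1.72 + 0.237 = 1.9570 Tg P/yr.
Transfer to the downstream reservoir = ΣF_in − (0.551 + 0.430) = 0.97600 Tg P/yr.
Total input to the downstream reservoir = 0.97600 + 0.553 = 1.5290 Tg P/yr; at steady state this equals its total output.
τ = M / F = 26400 / 1.5290 = 17270 yr.

17300 yr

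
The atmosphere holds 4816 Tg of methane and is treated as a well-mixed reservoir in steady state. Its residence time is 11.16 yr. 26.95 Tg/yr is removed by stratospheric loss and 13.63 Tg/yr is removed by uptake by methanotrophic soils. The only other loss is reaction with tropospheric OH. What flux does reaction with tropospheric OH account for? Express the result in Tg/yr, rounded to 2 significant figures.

Total removal F = M/τ = 4816 / 11.16 = 431.5 Tg/yr.
Reaction with tropospheric OH = F − (26.95 + 13.63) = 431.5 − 40.58 = 391.0 Tg/yr.

390 Tg/yr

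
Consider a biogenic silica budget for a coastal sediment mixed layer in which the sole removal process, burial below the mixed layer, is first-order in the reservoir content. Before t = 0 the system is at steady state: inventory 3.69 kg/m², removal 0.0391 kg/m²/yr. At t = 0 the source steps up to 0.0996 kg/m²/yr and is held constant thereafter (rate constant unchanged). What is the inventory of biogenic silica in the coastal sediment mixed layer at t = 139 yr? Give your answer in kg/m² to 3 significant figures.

Residence time τ = M₀/F₀ = 94.37 yr. The eventual steady state is M_∞ = M₀·(F₁/F₀) = 3.69 × 0.0996/0.0391 = 9.3996 kg/m².
The anomaly ΔM(t) = M(t) − M_∞ decays as ΔM₀·e^(−t/τ) with ΔM₀ = 3.69 − 9.3996 = −5.710 kg/m².
At t = 139 yr, e^(−t/τ) = e^(−1.473) = 0.2293, so ΔM = −1.309 kg/m² and M = 9.3996 − 1.309 = 8.0906 kg/m².

8.09 kg/m²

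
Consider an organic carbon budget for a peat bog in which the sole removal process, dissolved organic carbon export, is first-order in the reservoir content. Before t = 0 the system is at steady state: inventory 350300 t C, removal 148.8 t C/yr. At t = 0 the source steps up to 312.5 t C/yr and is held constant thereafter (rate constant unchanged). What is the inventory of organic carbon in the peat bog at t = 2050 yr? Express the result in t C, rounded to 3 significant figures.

574000 t C

The sink rate constant is k = F₀/M₀ = 148.8/350300 = 0.0004248 yr⁻¹.
Solving dM/dt = F₁ − kM with M(0) = M₀ gives M(t) = F₁/k + (M₀ − F₁/k)·e^(−kt).
F₁/k = 312.5/0.0004248 = 735680 t C; kt = 0.0004248 × 2050 = 0.8708, e^(−kt) = 0.4186.
M(2050) = 735680 + (350300 − 735680) × 0.4186 = 735680 − 161300 = 574350 t C.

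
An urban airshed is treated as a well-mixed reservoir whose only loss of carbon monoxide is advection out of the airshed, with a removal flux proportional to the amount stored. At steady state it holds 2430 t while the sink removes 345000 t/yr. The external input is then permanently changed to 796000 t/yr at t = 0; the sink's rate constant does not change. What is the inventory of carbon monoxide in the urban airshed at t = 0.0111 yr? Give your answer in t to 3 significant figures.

4950 t

Residence time τ = M₀/F₀ = 0.007043 yr. The eventual steady state is M_∞ = M₀·(F₁/F₀) = 2430 × 796000/345000 = 5606.6 t.
The anomaly ΔM(t) = M(t) − M_∞ decays as ΔM₀·e^(−t/τ) with ΔM₀ = 2430 − 5606.6 = −3177 t.
At t = 0.0111 yr, e^(−t/τ) = e^(−1.576) = 0.2068, so ΔM = −657.0 t and M = 5606.6 − 657.0 = 4949.6 t.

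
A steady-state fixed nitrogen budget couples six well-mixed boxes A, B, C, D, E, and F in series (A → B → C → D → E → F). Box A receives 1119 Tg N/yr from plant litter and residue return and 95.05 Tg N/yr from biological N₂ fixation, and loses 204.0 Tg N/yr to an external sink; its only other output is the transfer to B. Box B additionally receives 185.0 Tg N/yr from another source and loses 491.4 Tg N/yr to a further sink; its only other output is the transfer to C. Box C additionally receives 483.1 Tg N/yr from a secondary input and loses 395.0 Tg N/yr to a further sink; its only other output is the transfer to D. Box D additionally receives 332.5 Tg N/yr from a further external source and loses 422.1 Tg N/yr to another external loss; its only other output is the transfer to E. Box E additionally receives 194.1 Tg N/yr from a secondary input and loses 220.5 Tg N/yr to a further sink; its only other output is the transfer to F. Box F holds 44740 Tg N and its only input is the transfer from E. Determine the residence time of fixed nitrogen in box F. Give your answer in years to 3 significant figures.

66.2 yr

Box A: F(A→B) = (1119 + 95.05) − 204.0 = 1010.0 Tg N/yr.
Box B: F(B→C) = (1010.0 + 185.0) − 491.4 = 703.65 Tg N/yr.
Box C: F(C→D) = (703.65 + 483.1) − 395.0 = 791.75 Tg N/yr.
Box D: F(D→E) = (791.75 + 332.5) − 422.1 = 702.15 Tg N/yr.
Box E: F(E→F) = (702.15 + 194.1) − 220.5 = 675.75 Tg N/yr.
Box F throughput = its input = 675.75 Tg N/yr; τ = 44740 / 675.75 = 66.21 yr.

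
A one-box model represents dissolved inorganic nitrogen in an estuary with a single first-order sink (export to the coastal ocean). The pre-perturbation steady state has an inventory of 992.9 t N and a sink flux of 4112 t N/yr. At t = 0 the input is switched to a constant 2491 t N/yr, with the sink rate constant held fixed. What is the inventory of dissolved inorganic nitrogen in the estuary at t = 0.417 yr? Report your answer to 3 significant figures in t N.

Residence time τ = M₀/F₀ = 0.2415 yr. The eventual steady state is M_∞ = M₀·(F₁/F₀) = 992.9 × 2491/4112 = 601.49 t N.
The anomaly ΔM(t) = M(t) − M_∞ decays as ΔM₀·e^(−t/τ) with ΔM₀ = 992.9 − 601.49 = 391.4 t N.
At t = 0.417 yr, e^(−t/τ) = e^(−1.727) = 0.1778, so ΔM = 69.60 t N and M = 601.49 + 69.60 = 671.09 t N.

671 t N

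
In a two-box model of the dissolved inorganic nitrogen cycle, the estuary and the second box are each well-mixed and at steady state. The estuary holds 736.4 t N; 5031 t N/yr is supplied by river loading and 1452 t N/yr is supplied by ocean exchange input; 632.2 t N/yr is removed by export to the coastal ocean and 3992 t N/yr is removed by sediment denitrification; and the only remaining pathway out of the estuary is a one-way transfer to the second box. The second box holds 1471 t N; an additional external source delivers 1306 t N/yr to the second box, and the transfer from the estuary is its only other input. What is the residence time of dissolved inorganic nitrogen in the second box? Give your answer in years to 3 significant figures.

0.465 yr

Balance the estuary: ΣF_in = 5031 + 1452 = 6483.0 t N/yr.
Transfer to the second box = ΣF_in − (632.2 + 3992) = 1858.8 t N/yr.
Total input to the second box = 1858.8 + 1306 = 3164.8 t N/yr; at steady state this equals its total output.
τ = M / F = 1471 / 3164.8 = 0.4648 yr.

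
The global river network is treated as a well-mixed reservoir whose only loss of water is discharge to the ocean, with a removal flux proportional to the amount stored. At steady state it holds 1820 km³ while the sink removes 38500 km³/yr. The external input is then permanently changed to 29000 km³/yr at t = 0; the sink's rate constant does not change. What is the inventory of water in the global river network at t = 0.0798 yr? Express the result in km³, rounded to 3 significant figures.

1450 km³

The sink rate constant is k = F₀/M₀ = 38500/1820 = 21.15 yr⁻¹.
Solving dM/dt = F₁ − kM with M(0) = M₀ gives M(t) = F₁/k + (M₀ − F₁/k)·e^(−kt).
F₁/k = 29000/21.15 = 1370.9 km³; kt = 21.15 × 0.0798 = 1.688, e^(−kt) = 0.1849.
M(0.0798) = 1370.9 + (1820 − 1370.9) × 0.1849 = 1370.9 + 83.03 = 1453.9 km³.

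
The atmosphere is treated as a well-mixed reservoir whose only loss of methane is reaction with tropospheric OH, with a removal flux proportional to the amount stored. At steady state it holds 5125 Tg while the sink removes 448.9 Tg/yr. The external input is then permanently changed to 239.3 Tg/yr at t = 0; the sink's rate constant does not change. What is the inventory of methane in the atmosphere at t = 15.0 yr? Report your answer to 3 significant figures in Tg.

3380 Tg

τ = M₀/F₀ = 5125/448.9 = 11.42 yr; rate constant k = 1/τ.
New steady state M_∞ = F₁/k = F₁·τ = 239.3 × 11.42 = 2732.0 Tg.
M(t) = M_∞ + (M₀ − M_∞)·e^(−t/τ); t/τ = 15.0/11.42 = 1.314, so e^(−t/τ) = 0.2688.
M(t) = 2732.0 + 2393 × 0.2688 = 3375.2 Tg.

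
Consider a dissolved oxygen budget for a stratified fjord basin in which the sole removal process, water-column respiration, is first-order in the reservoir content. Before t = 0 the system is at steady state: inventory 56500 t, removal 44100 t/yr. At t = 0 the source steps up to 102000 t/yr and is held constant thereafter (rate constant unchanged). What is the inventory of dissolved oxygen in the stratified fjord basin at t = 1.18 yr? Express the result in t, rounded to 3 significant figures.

101000 t

τ = M₀/F₀ = 56500/44100 = 1.281 yr; rate constant k = 1/τ.
New steady state M_∞ = F₁/k = F₁·τ = 102000 × 1.281 = 130680 t.
M(t) = M_∞ + (M₀ − M_∞)·e^(−t/τ); t/τ = 1.18/1.281 = 0.9210, so e^(−t/τ) = 0.3981.
M(t) = 130680 − 74180 × 0.3981 = 101150 t.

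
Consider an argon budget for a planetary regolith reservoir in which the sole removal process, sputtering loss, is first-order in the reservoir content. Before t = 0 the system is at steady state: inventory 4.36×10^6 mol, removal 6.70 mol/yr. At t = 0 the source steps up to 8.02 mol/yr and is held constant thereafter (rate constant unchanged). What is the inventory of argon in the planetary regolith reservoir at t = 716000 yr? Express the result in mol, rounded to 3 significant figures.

The sink rate constant is k = F₀/M₀ = 6.70/4.36×10^6 = 1.537×10^-6 yr⁻¹.
Solving dM/dt = F₁ − kM with M(0) = M₀ gives M(t) = F₁/k + (M₀ − F₁/k)·e^(−kt).
F₁/k = 8.02/1.537×10^-6 = 5.2190×10^6 mol; kt = 1.537×10^-6 × 716000 = 1.100, e^(−kt) = 0.3328.
M(716000) = 5.2190×10^6 + (4.36×10^6 − 5.2190×10^6) × 0.3328 = 5.2190×10^6 − 285900 = 4.9331×10^6 mol.

4.93×10^6 mol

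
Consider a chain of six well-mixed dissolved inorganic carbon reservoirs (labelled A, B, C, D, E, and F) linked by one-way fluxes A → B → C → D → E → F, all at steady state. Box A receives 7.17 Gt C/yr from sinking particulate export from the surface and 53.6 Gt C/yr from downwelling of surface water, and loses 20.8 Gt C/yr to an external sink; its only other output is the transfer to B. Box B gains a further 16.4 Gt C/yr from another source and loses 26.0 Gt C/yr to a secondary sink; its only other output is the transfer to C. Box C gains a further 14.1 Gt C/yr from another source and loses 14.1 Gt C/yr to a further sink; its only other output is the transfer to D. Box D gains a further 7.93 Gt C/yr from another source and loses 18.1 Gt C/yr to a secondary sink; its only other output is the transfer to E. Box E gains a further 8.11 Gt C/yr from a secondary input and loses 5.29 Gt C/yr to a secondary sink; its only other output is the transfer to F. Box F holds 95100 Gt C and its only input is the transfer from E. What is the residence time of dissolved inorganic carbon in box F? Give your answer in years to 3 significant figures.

Box A: F(A→B) = (7.17 + 53.6) − 20.8 = 39.970 Gt C/yr.
Box B: F(B→C) = (39.970 + 16.4) − 26.0 = 30.370 Gt C/yr.
Box C: F(C→D) = (30.370 + 14.1) − 14.1 = 30.370 Gt C/yr.
Box D: F(D→E) = (30.370 + 7.93) − 18.1 = 20.200 Gt C/yr.
Box E: F(E→F) = (20.200 + 8.11) − 5.29 = 23.020 Gt C/yr.
Box F throughput = its input = 23.020 Gt C/yr; τ = 95100 / 23.020 = 4131 yr.

4130 yr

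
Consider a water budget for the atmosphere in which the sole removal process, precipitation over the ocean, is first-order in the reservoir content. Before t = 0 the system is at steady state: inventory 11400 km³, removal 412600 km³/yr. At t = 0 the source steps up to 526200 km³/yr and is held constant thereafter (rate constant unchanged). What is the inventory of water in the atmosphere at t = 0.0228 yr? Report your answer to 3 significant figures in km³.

The sink rate constant is k = F₀/M₀ = 412600/11400 = 36.19 yr⁻¹.
Solving dM/dt = F₁ − kM with M(0) = M₀ gives M(t) = F₁/k + (M₀ − F₁/k)·e^(−kt).
F₁/k = 526200/36.19 = 14539 km³; kt = 36.19 × 0.0228 = 0.8252, e^(−kt) = 0.4381.
M(0.0228) = 14539 + (11400 − 14539) × 0.4381 = 14539 − 1375 = 13164 km³.

13200 km³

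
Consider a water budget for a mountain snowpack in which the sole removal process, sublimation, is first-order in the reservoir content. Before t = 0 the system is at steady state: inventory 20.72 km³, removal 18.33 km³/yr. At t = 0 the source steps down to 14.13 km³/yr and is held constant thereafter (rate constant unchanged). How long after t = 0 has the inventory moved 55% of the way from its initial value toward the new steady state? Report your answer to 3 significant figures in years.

0.903 yr

τ = M₀/F₀ = 20.72/18.33 = 1.130 yr.
The remaining gap fraction is e^(−t/τ); 55% covered ⇒ e^(−t/τ) = 0.450.
t = −τ ln(0.450) = 1.130 × 0.7985 = 0.9026 yr.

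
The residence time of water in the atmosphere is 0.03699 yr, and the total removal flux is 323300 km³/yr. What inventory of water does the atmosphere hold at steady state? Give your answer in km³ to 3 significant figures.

12000 km³

τ = M/F ⇒ M = τ × F = 0.03699 × 323300 = 11960 km³.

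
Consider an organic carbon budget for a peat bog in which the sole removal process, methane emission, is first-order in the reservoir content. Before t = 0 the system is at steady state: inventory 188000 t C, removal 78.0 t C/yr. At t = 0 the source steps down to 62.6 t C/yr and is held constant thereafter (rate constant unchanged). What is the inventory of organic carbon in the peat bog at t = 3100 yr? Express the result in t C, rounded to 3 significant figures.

161000 t C

τ = M₀/F₀ = 188000/78.0 = 2410 yr; rate constant k = 1/τ.
New steady state M_∞ = F₁/k = F₁·τ = 62.6 × 2410 = 150880 t C.
M(t) = M_∞ + (M₀ − M_∞)·e^(−t/τ); t/τ = 3100/2410 = 1.286, so e^(−t/τ) = 0.2763.
M(t) = 150880 + 37120 × 0.2763 = 161140 t C.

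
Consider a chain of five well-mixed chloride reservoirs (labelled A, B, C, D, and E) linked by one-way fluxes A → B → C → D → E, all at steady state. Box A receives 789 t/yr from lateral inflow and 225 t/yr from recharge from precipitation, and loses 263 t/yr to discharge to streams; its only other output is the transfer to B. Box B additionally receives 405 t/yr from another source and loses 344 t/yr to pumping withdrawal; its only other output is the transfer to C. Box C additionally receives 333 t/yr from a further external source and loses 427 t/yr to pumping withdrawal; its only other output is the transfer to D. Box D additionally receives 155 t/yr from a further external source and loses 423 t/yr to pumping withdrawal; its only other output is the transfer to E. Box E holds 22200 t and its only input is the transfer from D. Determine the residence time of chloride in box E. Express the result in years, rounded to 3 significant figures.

49.3 yr

Box A: F(A→B) = (789 + 225) − 263 = 751.00 t/yr.
Box B: F(B→C) = (751.00 + 405) − 344 = 812.00 t/yr.
Box C: F(C→D) = (812.00 + 333) − 427 = 718.00 t/yr.
Box D: F(D→E) = (718.00 + 155) − 423 = 450.00 t/yr.
Box E throughput = its input = 450.00 t/yr; τ = 22200 / 450.00 = 49.33 yr.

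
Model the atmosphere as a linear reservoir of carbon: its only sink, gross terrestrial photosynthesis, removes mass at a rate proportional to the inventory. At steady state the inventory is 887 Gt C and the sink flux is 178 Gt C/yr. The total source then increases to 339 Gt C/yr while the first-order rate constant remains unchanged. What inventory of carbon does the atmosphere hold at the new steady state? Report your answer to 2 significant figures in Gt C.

1700 Gt C

Rate constant k = F/M = 178 / 887 = 0.2007 yr⁻¹.
At the new steady state, source = k·M_new ⇒ M_new = 339 / 0.2007 = 1689 Gt C.
(Equivalently M_new = M × F_new/F_old = 887 × 339/178.)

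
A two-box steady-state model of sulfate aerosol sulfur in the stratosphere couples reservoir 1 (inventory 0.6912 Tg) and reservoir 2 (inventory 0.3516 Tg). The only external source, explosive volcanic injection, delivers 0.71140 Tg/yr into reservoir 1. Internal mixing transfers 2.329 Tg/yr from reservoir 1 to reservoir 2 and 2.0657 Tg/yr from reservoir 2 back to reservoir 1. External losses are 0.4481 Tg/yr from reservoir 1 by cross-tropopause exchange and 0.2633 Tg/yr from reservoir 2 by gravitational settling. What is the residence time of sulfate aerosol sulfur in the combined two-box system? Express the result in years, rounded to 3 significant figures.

For the system as a whole, the A↔B exchange is internal and contributes nothing to the throughput; only the external sinks remove mass.
M_total = 0.6912 + 0.3516 = 1.0428 Tg.
ΣF_external_out = 0.4481 + 0.2633 = 0.71140 Tg/yr.
τ = M_total / ΣF_ext = 1.0428 / 0.71140 = 1.466 yr.

1.47 yr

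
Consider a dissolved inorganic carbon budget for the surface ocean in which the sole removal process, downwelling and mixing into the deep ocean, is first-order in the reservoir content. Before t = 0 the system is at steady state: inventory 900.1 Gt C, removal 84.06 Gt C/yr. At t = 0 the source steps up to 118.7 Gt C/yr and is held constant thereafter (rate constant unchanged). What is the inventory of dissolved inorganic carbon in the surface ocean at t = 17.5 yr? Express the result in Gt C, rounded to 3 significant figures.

1200 Gt C

τ = M₀/F₀ = 900.1/84.06 = 10.71 yr; rate constant k = 1/τ.
New steady state M_∞ = F₁/k = F₁·τ = 118.7 × 10.71 = 1271.0 Gt C.
M(t) = M_∞ + (M₀ − M_∞)·e^(−t/τ); t/τ = 17.5/10.71 = 1.634, so e^(−t/τ) = 0.1951.
M(t) = 1271.0 − 370.9 × 0.1951 = 1198.7 Gt C.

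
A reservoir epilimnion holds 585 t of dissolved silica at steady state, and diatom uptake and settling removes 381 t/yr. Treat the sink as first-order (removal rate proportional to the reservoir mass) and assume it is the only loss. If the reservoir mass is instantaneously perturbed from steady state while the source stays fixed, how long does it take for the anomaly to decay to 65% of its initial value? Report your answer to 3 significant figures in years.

For a linear reservoir the anomaly decays as exp(−t/τ) with τ = M/F = 585/381 = 1.535 yr.
exp(−t/τ) = 0.65 ⇒ t = −τ ln(0.65) = 1.535 × 0.4308 = 0.6614 yr.

0.661 yr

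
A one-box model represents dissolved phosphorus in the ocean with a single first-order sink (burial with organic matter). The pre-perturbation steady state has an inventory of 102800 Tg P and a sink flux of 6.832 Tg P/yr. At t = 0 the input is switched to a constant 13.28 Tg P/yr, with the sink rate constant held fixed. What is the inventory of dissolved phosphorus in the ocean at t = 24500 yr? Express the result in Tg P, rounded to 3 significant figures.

181000 Tg P

τ = M₀/F₀ = 102800/6.832 = 15050 yr; rate constant k = 1/τ.
New steady state M_∞ = F₁/k = F₁·τ = 13.28 × 15050 = 199820 Tg P.
M(t) = M_∞ + (M₀ − M_∞)·e^(−t/τ); t/τ = 24500/15050 = 1.628, so e^(−t/τ) = 0.1963.
M(t) = 199820 − 97020 × 0.1963 = 180780 Tg P.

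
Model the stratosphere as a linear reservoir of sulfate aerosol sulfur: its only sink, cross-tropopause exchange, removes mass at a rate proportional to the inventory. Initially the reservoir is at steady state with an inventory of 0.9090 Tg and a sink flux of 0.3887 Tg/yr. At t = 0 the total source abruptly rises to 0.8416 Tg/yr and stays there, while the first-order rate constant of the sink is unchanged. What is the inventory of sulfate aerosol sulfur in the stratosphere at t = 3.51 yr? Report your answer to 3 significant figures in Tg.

τ = M₀/F₀ = 0.9090/0.3887 = 2.339 yr; rate constant k = 1/τ.
New steady state M_∞ = F₁/k = F₁·τ = 0.8416 × 2.339 = 1.9681 Tg.
M(t) = M_∞ + (M₀ − M_∞)·e^(−t/τ); t/τ = 3.51/2.339 = 1.501, so e^(−t/τ) = 0.2229.
M(t) = 1.9681 − 1.059 × 0.2229 = 1.7320 Tg.

1.73 Tg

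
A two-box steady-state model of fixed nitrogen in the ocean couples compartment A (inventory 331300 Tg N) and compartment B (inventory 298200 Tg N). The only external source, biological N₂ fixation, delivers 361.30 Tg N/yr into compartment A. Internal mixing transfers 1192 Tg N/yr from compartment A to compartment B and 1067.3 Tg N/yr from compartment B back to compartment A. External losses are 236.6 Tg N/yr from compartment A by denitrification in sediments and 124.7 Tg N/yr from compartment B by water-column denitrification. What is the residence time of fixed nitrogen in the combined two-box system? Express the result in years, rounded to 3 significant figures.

1740 yr

Residence time in the combined system uses the total inventory and the total *external* removal — internal exchanges between the two boxes cancel.
M_total = 331300 + 298200 = 629500 Tg N.
ΣF_external_out = 236.6 + 124.7 = 361.30 Tg N/yr.
τ = M_total / ΣF_ext = 629500 / 361.30 = 1742 yr.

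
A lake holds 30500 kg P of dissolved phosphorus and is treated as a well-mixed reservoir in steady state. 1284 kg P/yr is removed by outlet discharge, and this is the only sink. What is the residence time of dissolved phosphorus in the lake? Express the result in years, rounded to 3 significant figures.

τ = M / F = 30500 / 1284 = 23.75 yr.

23.8 yr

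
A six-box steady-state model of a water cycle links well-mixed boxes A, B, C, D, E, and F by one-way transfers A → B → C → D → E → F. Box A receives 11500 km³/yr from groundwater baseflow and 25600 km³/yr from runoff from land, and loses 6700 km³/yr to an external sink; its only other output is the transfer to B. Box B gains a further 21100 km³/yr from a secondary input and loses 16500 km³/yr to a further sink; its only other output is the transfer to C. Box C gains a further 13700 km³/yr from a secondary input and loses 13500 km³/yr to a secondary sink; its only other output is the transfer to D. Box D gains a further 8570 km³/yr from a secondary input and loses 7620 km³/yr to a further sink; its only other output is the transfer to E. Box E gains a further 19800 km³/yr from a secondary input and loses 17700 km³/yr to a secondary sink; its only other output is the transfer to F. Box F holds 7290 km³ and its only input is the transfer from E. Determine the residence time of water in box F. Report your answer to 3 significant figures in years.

0.191 yr

Box A: F(A→B) = (11500 + 25600) − 6700 = 30400 km³/yr.
Box B: F(B→C) = (30400 + 21100) − 16500 = 35000 km³/yr.
Box C: F(C→D) = (35000 + 13700) − 13500 = 35200 km³/yr.
Box D: F(D→E) = (35200 + 8570) − 7620 = 36150 km³/yr.
Box E: F(E→F) = (36150 + 19800) − 17700 = 38250 km³/yr.
Box F throughput = its input = 38250 km³/yr; τ = 7290 / 38250 = 0.1906 yr.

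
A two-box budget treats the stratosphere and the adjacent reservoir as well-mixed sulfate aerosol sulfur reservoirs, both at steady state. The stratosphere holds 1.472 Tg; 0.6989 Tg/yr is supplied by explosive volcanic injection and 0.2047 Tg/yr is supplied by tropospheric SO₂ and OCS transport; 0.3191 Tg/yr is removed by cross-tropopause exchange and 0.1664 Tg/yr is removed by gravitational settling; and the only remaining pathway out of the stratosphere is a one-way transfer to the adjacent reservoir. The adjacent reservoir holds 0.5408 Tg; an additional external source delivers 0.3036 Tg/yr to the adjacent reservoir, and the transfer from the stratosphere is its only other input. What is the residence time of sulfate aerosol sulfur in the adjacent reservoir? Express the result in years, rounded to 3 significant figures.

Balance the stratosphere: ΣF_in = 0.6989 + 0.2047 = 0.90360 Tg/yr.
Transfer to the adjacent reservoir = ΣF_in − (0.3191 + 0.1664) = 0.41810 Tg/yr.
Total input to the adjacent reservoir = 0.41810 + 0.3036 = 0.72170 Tg/yr; at steady state this equals its total output.
τ = M / F = 0.5408 / 0.72170 = 0.7493 yr.

0.749 yr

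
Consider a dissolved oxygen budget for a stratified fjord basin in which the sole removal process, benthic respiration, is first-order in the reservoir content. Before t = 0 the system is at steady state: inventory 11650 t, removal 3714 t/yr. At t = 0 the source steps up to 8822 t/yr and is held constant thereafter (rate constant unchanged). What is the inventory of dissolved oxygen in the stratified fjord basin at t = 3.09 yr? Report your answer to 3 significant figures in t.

21700 t

The sink rate constant is k = F₀/M₀ = 3714/11650 = 0.3188 yr⁻¹.
Solving dM/dt = F₁ − kM with M(0) = M₀ gives M(t) = F₁/k + (M₀ − F₁/k)·e^(−kt).
F₁/k = 8822/0.3188 = 27673 t; kt = 0.3188 × 3.09 = 0.9851, e^(−kt) = 0.3734.
M(3.09) = 27673 + (11650 − 27673) × 0.3734 = 27673 − 5983 = 21690 t.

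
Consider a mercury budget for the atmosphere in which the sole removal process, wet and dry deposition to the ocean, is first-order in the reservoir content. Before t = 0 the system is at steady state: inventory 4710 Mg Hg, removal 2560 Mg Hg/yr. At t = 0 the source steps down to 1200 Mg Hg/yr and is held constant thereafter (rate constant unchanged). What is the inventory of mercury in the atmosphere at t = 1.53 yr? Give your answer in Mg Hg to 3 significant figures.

The sink rate constant is k = F₀/M₀ = 2560/4710 = 0.5435 yr⁻¹.
Solving dM/dt = F₁ − kM with M(0) = M₀ gives M(t) = F₁/k + (M₀ − F₁/k)·e^(−kt).
F₁/k = 1200/0.5435 = 2207.8 Mg Hg; kt = 0.5435 × 1.53 = 0.8316, e^(−kt) = 0.4354.
M(1.53) = 2207.8 + (4710 − 2207.8) × 0.4354 = 2207.8 + 1089 = 3297.2 Mg Hg.

3300 Mg Hg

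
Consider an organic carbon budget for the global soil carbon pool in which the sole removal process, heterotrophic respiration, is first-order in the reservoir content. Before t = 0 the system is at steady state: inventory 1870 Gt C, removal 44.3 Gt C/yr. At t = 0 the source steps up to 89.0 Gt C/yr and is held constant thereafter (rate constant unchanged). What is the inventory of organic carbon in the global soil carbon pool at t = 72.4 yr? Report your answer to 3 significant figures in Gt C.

Residence time τ = M₀/F₀ = 42.21 yr. The eventual steady state is M_∞ = M₀·(F₁/F₀) = 1870 × 89.0/44.3 = 3756.9 Gt C.
The anomaly ΔM(t) = M(t) − M_∞ decays as ΔM₀·e^(−t/τ) with ΔM₀ = 1870 − 3756.9 = −1887 Gt C.
At t = 72.4 yr, e^(−t/τ) = e^(−1.715) = 0.1799, so ΔM = −339.5 Gt C and M = 3756.9 − 339.5 = 3417.4 Gt C.

3420 Gt C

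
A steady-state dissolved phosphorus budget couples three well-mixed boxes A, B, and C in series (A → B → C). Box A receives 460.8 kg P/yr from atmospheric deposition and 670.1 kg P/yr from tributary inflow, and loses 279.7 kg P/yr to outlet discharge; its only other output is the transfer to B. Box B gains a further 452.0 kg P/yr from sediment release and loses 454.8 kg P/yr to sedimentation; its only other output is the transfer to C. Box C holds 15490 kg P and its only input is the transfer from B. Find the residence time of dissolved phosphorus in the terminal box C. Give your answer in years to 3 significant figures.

Box A: F(A→B) = (460.8 + 670.1) − 279.7 = 851.20 kg P/yr.
Box B: F(B→C) = (851.20 + 452.0) − 454.8 = 848.40 kg P/yr.
Box C throughput = its input = 848.40 kg P/yr; τ = 15490 / 848.40 = 18.26 yr.

18.3 yr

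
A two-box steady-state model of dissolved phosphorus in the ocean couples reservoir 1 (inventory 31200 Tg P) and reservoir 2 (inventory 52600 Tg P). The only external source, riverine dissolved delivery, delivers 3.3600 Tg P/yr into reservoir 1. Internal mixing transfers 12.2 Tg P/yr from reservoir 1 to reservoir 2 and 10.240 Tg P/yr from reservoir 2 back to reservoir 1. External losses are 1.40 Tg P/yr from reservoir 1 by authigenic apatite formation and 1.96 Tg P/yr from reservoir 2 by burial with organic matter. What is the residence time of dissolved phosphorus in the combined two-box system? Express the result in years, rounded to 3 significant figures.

24900 yr

Treat the two boxes together as one reservoir: the mixing fluxes between them are internal recycling, so τ = ΣM / Σ(external losses).
M_total = 31200 + 52600 = 83800 Tg P.
ΣF_external_out = 1.40 + 1.96 = 3.3600 Tg P/yr.
τ = M_total / ΣF_ext = 83800 / 3.3600 = 24940 yr.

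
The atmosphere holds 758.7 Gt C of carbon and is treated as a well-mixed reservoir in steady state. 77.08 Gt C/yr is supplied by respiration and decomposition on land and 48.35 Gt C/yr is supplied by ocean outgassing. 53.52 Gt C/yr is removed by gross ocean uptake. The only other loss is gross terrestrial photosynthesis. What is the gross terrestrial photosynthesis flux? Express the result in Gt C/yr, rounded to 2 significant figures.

72 Gt C/yr

At steady state ΣF_in = ΣF_out.
ΣF_in = 77.08 + 48.35 = 125.43 Gt C/yr.
Gross terrestrial photosynthesis flux = ΣF_in − (53.52) = 125.43 − 53.52 = 71.91 Gt C/yr.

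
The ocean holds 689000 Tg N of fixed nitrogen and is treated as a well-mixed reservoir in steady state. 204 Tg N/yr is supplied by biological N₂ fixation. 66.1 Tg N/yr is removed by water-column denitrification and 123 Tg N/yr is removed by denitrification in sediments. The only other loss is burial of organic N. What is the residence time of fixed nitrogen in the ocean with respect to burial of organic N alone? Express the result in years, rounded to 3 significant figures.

At steady state ΣF_in = ΣF_out.
ΣF_in = 204.00 Tg N/yr.
Burial of organic N flux = ΣF_in − (66.1 + 123) = 204.00 − 189.1 = 14.90 Tg N/yr.
τ = M / F = 689000 / 14.90 = 46240 yr.

46200 yr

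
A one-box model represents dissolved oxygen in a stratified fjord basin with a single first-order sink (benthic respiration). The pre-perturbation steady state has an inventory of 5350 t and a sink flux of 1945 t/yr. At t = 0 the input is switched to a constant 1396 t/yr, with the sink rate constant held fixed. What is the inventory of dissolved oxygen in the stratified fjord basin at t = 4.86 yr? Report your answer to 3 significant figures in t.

τ = M₀/F₀ = 5350/1945 = 2.751 yr; rate constant k = 1/τ.
New steady state M_∞ = F₁/k = F₁·τ = 1396 × 2.751 = 3839.9 t.
M(t) = M_∞ + (M₀ − M_∞)·e^(−t/τ); t/τ = 4.86/2.751 = 1.767, so e^(−t/τ) = 0.1709.
M(t) = 3839.9 + 1510 × 0.1709 = 4097.9 t.

4100 t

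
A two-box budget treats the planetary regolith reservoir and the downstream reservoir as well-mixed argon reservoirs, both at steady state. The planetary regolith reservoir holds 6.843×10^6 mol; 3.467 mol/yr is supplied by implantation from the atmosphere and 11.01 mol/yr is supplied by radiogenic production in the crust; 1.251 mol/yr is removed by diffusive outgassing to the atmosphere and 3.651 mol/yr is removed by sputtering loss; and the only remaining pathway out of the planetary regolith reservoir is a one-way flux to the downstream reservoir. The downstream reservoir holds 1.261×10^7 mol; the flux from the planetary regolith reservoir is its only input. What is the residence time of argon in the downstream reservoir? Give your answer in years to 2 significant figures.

1.3×10^6 yr

Balance the planetary regolith reservoir: ΣF_in = 3.467 + 11.01 = 14.477 mol/yr.
Flux to the downstream reservoir = ΣF_in − (1.251 + 3.651) = 9.5750 mol/yr.
At steady state the output of the downstream reservoir equals its input, 9.5750 mol/yr.
τ = M / F = 1.261×10^7 / 9.5750 = 1.317×10^6 yr.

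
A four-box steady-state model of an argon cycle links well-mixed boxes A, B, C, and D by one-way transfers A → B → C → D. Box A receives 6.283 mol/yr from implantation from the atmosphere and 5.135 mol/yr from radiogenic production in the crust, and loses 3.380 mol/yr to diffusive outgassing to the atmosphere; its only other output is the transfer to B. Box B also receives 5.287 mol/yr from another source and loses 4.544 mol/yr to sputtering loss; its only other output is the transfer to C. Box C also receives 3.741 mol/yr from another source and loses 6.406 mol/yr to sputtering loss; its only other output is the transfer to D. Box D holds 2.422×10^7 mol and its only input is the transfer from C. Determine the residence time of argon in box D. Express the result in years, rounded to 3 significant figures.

3.96×10^6 yr

Box A: F(A→B) = (6.283 + 5.135) − 3.380 = 8.0380 mol/yr.
Box B: F(B→C) = (8.0380 + 5.287) − 4.544 = 8.7810 mol/yr.
Box C: F(C→D) = (8.7810 + 3.741) − 6.406 = 6.1160 mol/yr.
Box D throughput = its input = 6.1160 mol/yr; τ = 2.422×10^7 / 6.1160 = 3.960×10^6 yr.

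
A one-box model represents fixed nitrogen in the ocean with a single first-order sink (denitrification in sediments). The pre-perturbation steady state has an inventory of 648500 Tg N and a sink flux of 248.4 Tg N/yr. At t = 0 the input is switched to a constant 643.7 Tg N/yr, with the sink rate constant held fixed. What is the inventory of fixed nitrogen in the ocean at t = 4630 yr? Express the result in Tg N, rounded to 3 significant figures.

τ = M₀/F₀ = 648500/248.4 = 2611 yr; rate constant k = 1/τ.
New steady state M_∞ = F₁/k = F₁·τ = 643.7 × 2611 = 1.6805×10^6 Tg N.
M(t) = M_∞ + (M₀ − M_∞)·e^(−t/τ); t/τ = 4630/2611 = 1.773, so e^(−t/τ) = 0.1697.
M(t) = 1.6805×10^6 − 1.032×10^6 × 0.1697 = 1.5053×10^6 Tg N.

1.51×10^6 Tg N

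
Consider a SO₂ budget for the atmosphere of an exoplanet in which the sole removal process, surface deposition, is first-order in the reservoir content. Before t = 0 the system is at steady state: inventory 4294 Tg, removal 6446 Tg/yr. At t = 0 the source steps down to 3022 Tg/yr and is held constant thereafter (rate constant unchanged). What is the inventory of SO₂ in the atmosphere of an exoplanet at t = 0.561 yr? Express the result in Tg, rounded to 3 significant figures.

τ = M₀/F₀ = 4294/6446 = 0.6661 yr; rate constant k = 1/τ.
New steady state M_∞ = F₁/k = F₁·τ = 3022 × 0.6661 = 2013.1 Tg.
M(t) = M_∞ + (M₀ − M_∞)·e^(−t/τ); t/τ = 0.561/0.6661 = 0.8422, so e^(−t/τ) = 0.4308.
M(t) = 2013.1 + 2281 × 0.4308 = 2995.7 Tg.

3000 Tg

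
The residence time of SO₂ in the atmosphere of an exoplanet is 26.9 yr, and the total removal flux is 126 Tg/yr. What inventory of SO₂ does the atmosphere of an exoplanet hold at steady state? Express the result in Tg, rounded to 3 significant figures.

3390 Tg

τ = M/F ⇒ M = τ × F = 26.9 × 126 = 3389 Tg.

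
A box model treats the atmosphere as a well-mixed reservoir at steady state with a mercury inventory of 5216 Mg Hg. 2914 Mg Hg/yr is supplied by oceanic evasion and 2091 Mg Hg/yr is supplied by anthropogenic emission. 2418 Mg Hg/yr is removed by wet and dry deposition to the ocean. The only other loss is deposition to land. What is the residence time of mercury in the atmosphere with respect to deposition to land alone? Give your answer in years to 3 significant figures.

2.02 yr

At steady state ΣF_in = ΣF_out.
ΣF_in = 2914 + 2091 = 5005.0 Mg Hg/yr.
Deposition to land flux = ΣF_in − (2418) = 5005.0 − 2418 = 2587 Mg Hg/yr.
τ = M / F = 5216 / 2587 = 2.016 yr.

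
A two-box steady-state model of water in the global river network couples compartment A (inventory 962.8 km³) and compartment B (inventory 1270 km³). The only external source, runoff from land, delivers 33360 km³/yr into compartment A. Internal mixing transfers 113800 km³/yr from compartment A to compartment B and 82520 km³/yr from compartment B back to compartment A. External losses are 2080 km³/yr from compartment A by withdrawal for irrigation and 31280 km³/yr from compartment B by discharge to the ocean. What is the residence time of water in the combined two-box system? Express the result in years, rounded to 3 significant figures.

Treat the two boxes together as one reservoir: the mixing fluxes between them are internal recycling, so τ = ΣM / Σ(external losses).
M_total = 962.8 + 1270 = 2232.8 km³.
ΣF_external_out = 2080 + 31280 = 33360 km³/yr.
τ = M_total / ΣF_ext = 2232.8 / 33360 = 0.06693 yr.

0.0669 yr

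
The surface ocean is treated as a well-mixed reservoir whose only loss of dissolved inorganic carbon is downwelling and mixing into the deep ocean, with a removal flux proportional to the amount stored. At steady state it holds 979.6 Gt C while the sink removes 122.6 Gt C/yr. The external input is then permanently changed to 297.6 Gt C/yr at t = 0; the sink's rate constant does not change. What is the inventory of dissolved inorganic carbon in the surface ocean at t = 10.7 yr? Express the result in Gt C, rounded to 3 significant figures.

2010 Gt C

τ = M₀/F₀ = 979.6/122.6 = 7.990 yr; rate constant k = 1/τ.
New steady state M_∞ = F₁/k = F₁·τ = 297.6 × 7.990 = 2377.9 Gt C.
M(t) = M_∞ + (M₀ − M_∞)·e^(−t/τ); t/τ = 10.7/7.990 = 1.339, so e^(−t/τ) = 0.2621.
M(t) = 2377.9 − 1398 × 0.2621 = 2011.4 Gt C.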